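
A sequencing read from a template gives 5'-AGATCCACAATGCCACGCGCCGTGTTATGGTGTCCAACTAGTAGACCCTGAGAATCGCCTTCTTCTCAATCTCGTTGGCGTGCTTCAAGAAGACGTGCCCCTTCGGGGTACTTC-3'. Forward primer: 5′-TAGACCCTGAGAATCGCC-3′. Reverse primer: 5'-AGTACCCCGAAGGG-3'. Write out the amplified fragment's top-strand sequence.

The forward primer matches the template at positions 42–59.
Reverse complement of the reverse primer: CCCTTCGGGGTACT. This occurs on the top strand at positions 99–112.
The product is the template from position 42 through 112 (71 bp).

5'-TAGACCCTGAGAATCGCCTTCTTCTCAATCTCGTTGGCGTGCTTCAAGAAGACGTGCCCCTTCGGGGTACT-3'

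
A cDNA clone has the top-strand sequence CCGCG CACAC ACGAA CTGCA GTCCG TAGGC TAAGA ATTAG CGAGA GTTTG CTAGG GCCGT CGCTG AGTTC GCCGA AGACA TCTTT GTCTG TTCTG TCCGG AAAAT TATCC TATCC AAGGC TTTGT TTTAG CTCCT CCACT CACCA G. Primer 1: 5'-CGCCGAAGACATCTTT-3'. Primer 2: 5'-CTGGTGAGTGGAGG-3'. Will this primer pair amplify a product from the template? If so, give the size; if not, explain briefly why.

Primer 1 (CGCCGAAGACATCTTT) matches the top strand at positions 70–85; it acts as a forward primer.
Primer 2's reverse complement is CCTCCACTCACCAG, matching the top strand at positions 133–146; it acts as a reverse primer.
The 3' ends face each other across positions 70–146, giving a 77 bp product.

Yes — a 77 bp product.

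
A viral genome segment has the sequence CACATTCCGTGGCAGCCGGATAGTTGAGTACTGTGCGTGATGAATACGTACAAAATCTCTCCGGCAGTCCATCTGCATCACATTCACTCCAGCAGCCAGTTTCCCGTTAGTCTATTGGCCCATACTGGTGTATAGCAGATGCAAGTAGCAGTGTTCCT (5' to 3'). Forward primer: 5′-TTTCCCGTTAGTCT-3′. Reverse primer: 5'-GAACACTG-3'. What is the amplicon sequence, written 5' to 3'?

5'-TTTCCCGTTAGTCTATTGGCCCATACTGGTGTATAGCAGATGCAAGTAGCAGTGTTC-3'

Scanning the template, TTTCCCGTTAGTCT occurs at positions 100–113; this primer anneals to the bottom strand there with its 3' end pointing downstream.
The reverse primer's reverse complement is CAGTGTTC, which matches the template at positions 149–156.
The product is the template from position 100 through 156 (57 bp).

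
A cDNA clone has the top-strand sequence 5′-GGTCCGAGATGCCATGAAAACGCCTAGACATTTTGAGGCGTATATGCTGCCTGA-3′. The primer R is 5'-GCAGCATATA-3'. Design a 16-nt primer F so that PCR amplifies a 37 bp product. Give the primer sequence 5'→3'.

The reverse primer's reverse complement TATATGCTGC matches the template at positions 41–50, so the product ends at position 50.
A 37 bp product then starts at position 50 − 37 + 1 = 14.
The forward primer is identical to the top strand there: ATGAAAACGCCTAGAC.

5'-ATGAAAACGCCTAGAC-3'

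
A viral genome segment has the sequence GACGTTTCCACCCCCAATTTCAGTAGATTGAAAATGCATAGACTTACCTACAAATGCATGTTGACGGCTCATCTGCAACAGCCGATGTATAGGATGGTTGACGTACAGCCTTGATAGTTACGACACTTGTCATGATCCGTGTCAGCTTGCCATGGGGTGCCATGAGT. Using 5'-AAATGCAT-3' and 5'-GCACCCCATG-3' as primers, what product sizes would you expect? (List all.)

The forward primer AAATGCAT matches the top strand at positions 32–39, 52–59.
The reverse primer's reverse complement is CATGGGGTGC, matching at positions 151–160.
Each forward site pairs with the reverse site to give a product ending at position 160: sizes 129, 109 bp.

129 bp, 109 bp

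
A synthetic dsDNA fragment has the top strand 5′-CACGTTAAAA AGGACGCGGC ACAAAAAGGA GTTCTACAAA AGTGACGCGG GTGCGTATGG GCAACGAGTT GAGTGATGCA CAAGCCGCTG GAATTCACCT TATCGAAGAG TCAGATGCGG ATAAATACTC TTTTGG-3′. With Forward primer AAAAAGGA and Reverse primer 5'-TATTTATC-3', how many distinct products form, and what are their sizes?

The forward primer AAAAAGGA matches the top strand at positions 7–14, 23–30.
The reverse primer's reverse complement is GATAAATA, matching at positions 120–127.
Each forward site pairs with the reverse site to give a product ending at position 127: sizes 121, 105 bp.

Two products: 121 bp, 105 bp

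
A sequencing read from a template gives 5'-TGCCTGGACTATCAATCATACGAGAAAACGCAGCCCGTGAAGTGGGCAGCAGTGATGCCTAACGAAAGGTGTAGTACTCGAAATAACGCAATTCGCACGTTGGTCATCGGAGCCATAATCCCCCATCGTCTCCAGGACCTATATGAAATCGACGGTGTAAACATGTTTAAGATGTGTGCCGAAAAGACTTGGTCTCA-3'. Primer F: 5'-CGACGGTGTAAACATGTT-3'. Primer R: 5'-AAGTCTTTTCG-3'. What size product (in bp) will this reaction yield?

41 bp

Forward primer CGACGGTGTAAACATGTT is found on the top strand at positions 150–167.
Taking the reverse complement of AAGTCTTTTCG gives CGAAAAGACTT, found at positions 180–190 on the template; the primer anneals here to the top strand with its 3' end pointing upstream.
Amplicon spans positions 150–190: 41 bp.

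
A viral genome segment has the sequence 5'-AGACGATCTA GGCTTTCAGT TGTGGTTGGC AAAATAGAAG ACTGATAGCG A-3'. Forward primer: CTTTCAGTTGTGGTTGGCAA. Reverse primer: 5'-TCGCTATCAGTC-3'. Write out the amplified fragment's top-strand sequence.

Forward primer CTTTCAGTTGTGGTTGGCAA is found on the top strand at positions 13–32.
The reverse primer's reverse complement is GACTGATAGCGA, which matches the template at positions 40–51.
The product is the template from position 13 through 51 (39 bp).

5'-CTTTCAGTTGTGGTTGGCAAAATAGAAGACTGATAGCGA-3'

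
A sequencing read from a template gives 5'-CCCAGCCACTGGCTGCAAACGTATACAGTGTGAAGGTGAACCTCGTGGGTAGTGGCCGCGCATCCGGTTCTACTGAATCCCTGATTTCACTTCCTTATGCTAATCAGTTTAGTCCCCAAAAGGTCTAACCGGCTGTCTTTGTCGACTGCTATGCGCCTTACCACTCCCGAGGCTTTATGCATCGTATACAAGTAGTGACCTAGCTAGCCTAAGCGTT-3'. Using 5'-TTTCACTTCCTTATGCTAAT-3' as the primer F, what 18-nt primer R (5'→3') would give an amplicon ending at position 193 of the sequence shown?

The forward primer binds at positions 85–104; the product's 3' end on the top strand is position 193.
The reverse primer anneals to the top strand over positions 176–193, i.e. to TATGCATCGTATACAAGT.
Its sequence written 5'→3' is the reverse complement: ACTTGTATACGATGCATA.

5'-ACTTGTATACGATGCATA-3'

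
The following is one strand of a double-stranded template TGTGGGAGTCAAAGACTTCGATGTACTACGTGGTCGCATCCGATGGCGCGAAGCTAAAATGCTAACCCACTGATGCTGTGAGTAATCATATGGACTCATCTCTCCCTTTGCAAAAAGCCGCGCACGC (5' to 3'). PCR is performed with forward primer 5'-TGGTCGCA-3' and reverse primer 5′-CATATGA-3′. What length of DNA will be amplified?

The forward primer matches the template at positions 31–38.
Reverse complement of the reverse primer: TCATATG. This occurs on the top strand at positions 86–92.
Product length = (reverse-primer end) − (forward-primer start) + 1 = 92 − 31 + 1 = 62 bp.

62 bp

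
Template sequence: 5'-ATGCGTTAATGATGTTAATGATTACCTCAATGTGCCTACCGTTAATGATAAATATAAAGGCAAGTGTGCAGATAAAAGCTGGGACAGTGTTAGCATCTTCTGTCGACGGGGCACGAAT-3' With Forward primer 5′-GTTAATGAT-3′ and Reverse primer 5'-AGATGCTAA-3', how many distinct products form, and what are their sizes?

The forward primer GTTAATGAT matches the top strand at positions 5–13, 14–22, 41–49.
The reverse primer's reverse complement is TTAGCATCT, matching at positions 90–98.
Each forward site pairs with the reverse site to give a product ending at position 98: sizes 94, 85, 58 bp.

Three products: 94 bp, 85 bp, 58 bp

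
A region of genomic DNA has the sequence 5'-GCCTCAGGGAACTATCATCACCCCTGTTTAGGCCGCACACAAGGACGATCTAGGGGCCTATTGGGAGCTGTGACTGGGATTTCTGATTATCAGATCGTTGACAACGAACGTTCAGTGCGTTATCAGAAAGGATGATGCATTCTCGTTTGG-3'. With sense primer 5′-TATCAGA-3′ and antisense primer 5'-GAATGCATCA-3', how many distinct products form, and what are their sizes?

The forward primer TATCAGA matches the top strand at positions 88–94, 121–127.
The reverse primer's reverse complement is TGATGCATTC, matching at positions 133–142.
Each forward site pairs with the reverse site to give a product ending at position 142: sizes 55, 22 bp.

Two products: 55 bp, 22 bp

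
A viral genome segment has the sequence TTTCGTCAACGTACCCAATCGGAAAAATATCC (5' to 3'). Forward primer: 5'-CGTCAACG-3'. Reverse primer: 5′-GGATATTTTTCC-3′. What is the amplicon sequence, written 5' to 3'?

Forward primer CGTCAACG is found on the top strand at positions 4–11.
The reverse primer's reverse complement is GGAAAAATATCC, which matches the template at positions 21–32.
The product is the template from position 4 through 32 (29 bp).

5'-CGTCAACGTACCCAATCGGAAAAATATCC-3'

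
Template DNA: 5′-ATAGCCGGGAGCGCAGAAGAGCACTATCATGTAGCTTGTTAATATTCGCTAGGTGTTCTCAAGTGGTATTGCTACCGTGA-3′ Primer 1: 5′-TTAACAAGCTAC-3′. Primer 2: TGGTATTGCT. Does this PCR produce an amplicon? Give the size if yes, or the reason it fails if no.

No product — the primers' 3' ends point away from each other.

Primer 1 (TTAACAAGCTAC) has reverse complement GTAGCTTGTTAA, which matches the top strand at positions 31–42; primer 1 anneals to the top strand there with its 3' end pointing upstream toward position 31.
Primer 2 (TGGTATTGCT) matches the top strand directly at positions 64–73; it anneals to the bottom strand with its 3' end pointing downstream toward position 73.
The 3' ends diverge (primer 1 extends toward position 1, primer 2 toward position 80), so the primers never converge on a shared product.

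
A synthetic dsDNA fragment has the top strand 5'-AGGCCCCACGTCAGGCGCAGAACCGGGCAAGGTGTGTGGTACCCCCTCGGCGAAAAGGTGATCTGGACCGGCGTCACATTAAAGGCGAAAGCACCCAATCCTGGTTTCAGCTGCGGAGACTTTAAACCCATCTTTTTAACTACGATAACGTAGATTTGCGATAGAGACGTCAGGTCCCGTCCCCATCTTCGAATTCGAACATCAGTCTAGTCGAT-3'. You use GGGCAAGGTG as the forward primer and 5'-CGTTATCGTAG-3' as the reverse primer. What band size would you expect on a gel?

Scanning the template, GGGCAAGGTG occurs at positions 25–34; this primer anneals to the bottom strand there with its 3' end pointing downstream.
The reverse primer's reverse complement is CTACGATAACG, which matches the template at positions 140–150.
Product length = (reverse-primer end) − (forward-primer start) + 1 = 150 − 25 + 1 = 126 bp.

126 bp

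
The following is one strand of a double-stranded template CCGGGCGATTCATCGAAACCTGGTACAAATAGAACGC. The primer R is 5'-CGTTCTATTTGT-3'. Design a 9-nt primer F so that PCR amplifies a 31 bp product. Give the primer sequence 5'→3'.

5'-CGATTCATC-3'

The reverse primer's reverse complement ACAAATAGAACG matches the template at positions 25–36, so the product ends at position 36.
A 31 bp product then starts at position 36 − 31 + 1 = 6.
The forward primer is identical to the top strand there: CGATTCATC.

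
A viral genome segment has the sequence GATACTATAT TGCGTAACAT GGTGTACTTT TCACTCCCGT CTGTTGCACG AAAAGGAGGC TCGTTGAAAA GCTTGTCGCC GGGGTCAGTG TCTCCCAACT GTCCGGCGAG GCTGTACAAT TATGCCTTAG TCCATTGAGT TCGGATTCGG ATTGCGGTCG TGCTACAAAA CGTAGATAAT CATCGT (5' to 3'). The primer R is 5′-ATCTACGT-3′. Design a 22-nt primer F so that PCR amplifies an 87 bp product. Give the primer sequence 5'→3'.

5'-TCTCCCAACTGTCCGGCGAGGC-3'

The reverse primer's reverse complement ACGTAGAT matches the template at positions 170–177, so the product ends at position 177.
An 87 bp product then starts at position 177 − 87 + 1 = 91.
The forward primer is identical to the top strand there: TCTCCCAACTGTCCGGCGAGGC.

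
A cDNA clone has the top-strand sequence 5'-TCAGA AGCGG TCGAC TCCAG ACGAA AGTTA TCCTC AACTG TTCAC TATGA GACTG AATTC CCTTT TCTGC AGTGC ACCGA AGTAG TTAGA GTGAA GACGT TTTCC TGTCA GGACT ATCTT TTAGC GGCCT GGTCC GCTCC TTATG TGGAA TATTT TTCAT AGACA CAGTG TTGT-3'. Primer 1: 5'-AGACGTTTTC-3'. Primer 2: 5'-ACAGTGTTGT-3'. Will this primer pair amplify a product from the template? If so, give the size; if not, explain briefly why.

Primer 1 (AGACGTTTTC) matches the top strand at positions 95–104 (3' end points downstream).
Primer 2 (ACAGTGTTGT) also matches the top strand directly, at positions 165–174 — its reverse complement ACAACACTGT is not present.
Both primers anneal to the bottom strand with 3' ends pointing the same way, so neither can prime synthesis back toward the other.

No product — both primers anneal to the same strand and extend in the same direction.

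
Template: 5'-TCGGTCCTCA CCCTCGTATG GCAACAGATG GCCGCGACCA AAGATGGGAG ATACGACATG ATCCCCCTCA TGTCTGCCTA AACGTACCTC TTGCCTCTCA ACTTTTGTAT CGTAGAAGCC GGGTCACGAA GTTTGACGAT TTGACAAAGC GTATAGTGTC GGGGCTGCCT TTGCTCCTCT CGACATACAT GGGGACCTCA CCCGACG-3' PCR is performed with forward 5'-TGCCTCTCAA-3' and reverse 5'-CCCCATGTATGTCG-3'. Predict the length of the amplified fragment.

103 bp

Scanning the template, TGCCTCTCAA occurs at positions 92–101; this primer anneals to the bottom strand there with its 3' end pointing downstream.
Taking the reverse complement of CCCCATGTATGTCG gives CGACATACATGGGG, found at positions 181–194 on the template; the primer anneals here to the top strand with its 3' end pointing upstream.
Product length = (reverse-primer end) − (forward-primer start) + 1 = 194 − 92 + 1 = 103 bp.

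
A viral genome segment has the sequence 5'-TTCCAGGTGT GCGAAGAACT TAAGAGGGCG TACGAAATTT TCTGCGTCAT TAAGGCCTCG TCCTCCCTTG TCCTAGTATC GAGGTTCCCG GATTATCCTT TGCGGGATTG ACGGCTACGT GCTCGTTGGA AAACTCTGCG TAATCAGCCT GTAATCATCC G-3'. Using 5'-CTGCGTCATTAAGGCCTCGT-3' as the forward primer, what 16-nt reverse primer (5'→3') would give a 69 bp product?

The forward primer binds at positions 42–61, so a 69 bp product ends at position 42 + 69 − 1 = 110.
The reverse primer anneals to the top strand over positions 95–110, i.e. to ATCCTTTGCGGGATTG.
Its sequence written 5'→3' is the reverse complement: CAATCCCGCAAAGGAT.

5'-CAATCCCGCAAAGGAT-3'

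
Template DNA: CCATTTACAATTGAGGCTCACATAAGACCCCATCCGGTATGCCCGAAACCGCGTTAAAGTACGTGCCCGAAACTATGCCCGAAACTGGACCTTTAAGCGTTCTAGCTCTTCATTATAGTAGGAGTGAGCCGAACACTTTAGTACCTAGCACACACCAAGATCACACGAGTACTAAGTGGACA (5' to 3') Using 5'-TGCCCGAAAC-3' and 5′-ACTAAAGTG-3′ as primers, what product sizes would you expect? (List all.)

The forward primer TGCCCGAAAC matches the top strand at positions 40–49, 64–73, 76–85.
The reverse primer's reverse complement is CACTTTAGT, matching at positions 134–142.
Each forward site pairs with the reverse site to give a product ending at position 142: sizes 103, 79, 67 bp.

103 bp, 79 bp, 67 bp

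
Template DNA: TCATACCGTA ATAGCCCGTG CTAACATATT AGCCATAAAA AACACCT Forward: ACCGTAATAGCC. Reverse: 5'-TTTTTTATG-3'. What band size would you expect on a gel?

Scanning the template, ACCGTAATAGCC occurs at positions 5–16; this primer anneals to the bottom strand there with its 3' end pointing downstream.
The reverse primer's reverse complement is CATAAAAAA, which matches the template at positions 34–42.
Product length = (reverse-primer end) − (forward-primer start) + 1 = 42 − 5 + 1 = 38 bp.

38 bp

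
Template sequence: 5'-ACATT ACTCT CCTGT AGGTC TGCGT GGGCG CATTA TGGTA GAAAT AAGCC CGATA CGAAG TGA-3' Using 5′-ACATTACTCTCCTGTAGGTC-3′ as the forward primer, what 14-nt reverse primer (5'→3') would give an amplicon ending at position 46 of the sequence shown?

The forward primer binds at positions 1–20; the product's 3' end on the top strand is position 46.
The reverse primer anneals to the top strand over positions 33–46, i.e. to TTATGGTAGAAATA.
Its sequence written 5'→3' is the reverse complement: TATTTCTACCATAA.

5'-TATTTCTACCATAA-3'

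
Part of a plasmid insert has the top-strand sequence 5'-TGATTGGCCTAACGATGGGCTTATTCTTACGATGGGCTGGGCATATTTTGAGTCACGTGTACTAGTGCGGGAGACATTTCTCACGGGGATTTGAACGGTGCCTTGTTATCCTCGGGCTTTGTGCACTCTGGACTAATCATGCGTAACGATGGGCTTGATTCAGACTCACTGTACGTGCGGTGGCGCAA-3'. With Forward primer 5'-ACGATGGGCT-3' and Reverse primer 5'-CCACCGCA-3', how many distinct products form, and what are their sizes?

The forward primer ACGATGGGCT matches the top strand at positions 12–21, 29–38, 146–155.
The reverse primer's reverse complement is TGCGGTGG, matching at positions 176–183.
Each forward site pairs with the reverse site to give a product ending at position 183: sizes 172, 155, 38 bp.

Three products: 172 bp, 155 bp, 38 bp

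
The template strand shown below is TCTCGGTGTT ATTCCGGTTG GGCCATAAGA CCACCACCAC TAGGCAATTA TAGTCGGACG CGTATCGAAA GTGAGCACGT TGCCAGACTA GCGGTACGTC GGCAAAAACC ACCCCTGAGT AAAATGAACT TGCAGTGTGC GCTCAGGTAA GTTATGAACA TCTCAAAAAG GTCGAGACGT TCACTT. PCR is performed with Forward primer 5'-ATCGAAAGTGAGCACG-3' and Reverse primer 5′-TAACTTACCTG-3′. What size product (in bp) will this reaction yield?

91 bp

Forward primer ATCGAAAGTGAGCACG is found on the top strand at positions 64–79.
Reverse complement of the reverse primer: CAGGTAAGTTA. This occurs on the top strand at positions 144–154.
Amplicon spans positions 64–154: 91 bp.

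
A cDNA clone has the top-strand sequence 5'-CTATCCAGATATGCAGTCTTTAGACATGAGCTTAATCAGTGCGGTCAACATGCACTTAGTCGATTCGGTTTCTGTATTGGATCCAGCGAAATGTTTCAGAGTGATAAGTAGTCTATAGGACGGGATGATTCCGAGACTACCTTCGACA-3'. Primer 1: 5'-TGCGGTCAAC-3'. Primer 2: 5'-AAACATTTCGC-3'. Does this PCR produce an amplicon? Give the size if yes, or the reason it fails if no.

Yes — a 57 bp product.

Primer 1 (TGCGGTCAAC) matches the top strand at positions 40–49; it acts as a forward primer.
Primer 2's reverse complement is GCGAAATGTTT, matching the top strand at positions 86–96; it acts as a reverse primer.
The 3' ends face each other across positions 40–96, giving a 57 bp product.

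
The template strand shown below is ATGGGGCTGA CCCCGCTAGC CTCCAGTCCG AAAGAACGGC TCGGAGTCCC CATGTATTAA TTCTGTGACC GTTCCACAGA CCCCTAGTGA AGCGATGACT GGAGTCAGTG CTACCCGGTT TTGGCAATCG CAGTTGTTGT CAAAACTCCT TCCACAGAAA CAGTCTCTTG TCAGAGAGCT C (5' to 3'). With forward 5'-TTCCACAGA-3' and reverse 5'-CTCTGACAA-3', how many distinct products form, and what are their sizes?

Two products: 105 bp, 27 bp

The forward primer TTCCACAGA matches the top strand at positions 72–80, 150–158.
The reverse primer's reverse complement is TTGTCAGAG, matching at positions 168–176.
Each forward site pairs with the reverse site to give a product ending at position 176: sizes 105, 27 bp.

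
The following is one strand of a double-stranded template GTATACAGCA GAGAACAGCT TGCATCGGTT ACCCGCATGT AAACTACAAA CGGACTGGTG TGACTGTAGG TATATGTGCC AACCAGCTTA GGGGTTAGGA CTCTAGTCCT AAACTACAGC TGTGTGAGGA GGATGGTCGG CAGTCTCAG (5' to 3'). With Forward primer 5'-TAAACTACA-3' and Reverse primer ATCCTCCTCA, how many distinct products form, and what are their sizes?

Two products: 95 bp, 25 bp

The forward primer TAAACTACA matches the top strand at positions 40–48, 110–118.
The reverse primer's reverse complement is TGAGGAGGAT, matching at positions 125–134.
Each forward site pairs with the reverse site to give a product ending at position 134: sizes 95, 25 bp.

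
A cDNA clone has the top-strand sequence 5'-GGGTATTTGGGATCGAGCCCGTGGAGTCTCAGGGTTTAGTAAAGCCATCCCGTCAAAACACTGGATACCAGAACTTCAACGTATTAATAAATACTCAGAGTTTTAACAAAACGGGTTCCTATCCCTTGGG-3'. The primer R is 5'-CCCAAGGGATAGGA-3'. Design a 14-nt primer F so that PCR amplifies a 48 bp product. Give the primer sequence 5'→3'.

5'-ATTAATAAATACTC-3'

The reverse primer's reverse complement TCCTATCCCTTGGG matches the template at positions 117–130, so the product ends at position 130.
A 48 bp product then starts at position 130 − 48 + 1 = 83.
The forward primer is identical to the top strand there: ATTAATAAATACTC.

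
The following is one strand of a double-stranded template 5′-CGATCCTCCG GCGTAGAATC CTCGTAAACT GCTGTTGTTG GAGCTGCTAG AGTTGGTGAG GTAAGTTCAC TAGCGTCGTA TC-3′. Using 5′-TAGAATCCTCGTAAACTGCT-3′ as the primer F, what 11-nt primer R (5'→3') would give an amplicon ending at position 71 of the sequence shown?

The forward primer binds at positions 14–33; the product's 3' end on the top strand is position 71.
The reverse primer anneals to the top strand over positions 61–71, i.e. to GTAAGTTCACT.
Its sequence written 5'→3' is the reverse complement: AGTGAACTTAC.

5'-AGTGAACTTAC-3'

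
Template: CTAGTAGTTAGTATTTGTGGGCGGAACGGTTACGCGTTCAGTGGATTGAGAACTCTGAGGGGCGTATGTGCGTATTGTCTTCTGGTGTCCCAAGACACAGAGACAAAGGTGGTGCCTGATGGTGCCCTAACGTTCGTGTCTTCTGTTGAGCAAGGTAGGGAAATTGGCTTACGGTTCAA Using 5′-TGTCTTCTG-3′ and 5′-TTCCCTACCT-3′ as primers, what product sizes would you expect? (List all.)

87 bp, 26 bp

The forward primer TGTCTTCTG matches the top strand at positions 76–84, 137–145.
The reverse primer's reverse complement is AGGTAGGGAA, matching at positions 153–162.
Each forward site pairs with the reverse site to give a product ending at position 162: sizes 87, 26 bp.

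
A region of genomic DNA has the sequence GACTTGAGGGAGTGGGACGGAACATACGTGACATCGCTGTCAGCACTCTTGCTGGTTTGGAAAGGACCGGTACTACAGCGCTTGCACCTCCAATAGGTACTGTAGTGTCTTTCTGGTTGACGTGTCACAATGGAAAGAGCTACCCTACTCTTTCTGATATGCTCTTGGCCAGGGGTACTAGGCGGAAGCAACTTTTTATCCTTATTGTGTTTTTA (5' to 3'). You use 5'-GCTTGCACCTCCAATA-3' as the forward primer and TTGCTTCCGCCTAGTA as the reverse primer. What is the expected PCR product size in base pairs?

112 bp

Forward primer GCTTGCACCTCCAATA is found on the top strand at positions 80–95.
Taking the reverse complement of TTGCTTCCGCCTAGTA gives TACTAGGCGGAAGCAA, found at positions 176–191 on the template; the primer anneals here to the top strand with its 3' end pointing upstream.
Amplicon spans positions 80–191: 112 bp.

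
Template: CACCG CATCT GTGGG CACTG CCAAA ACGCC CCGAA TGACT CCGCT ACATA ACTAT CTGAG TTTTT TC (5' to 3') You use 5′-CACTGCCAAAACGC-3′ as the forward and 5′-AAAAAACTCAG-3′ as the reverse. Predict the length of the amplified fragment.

51 bp

Scanning the template, CACTGCCAAAACGC occurs at positions 16–29; this primer anneals to the bottom strand there with its 3' end pointing downstream.
Taking the reverse complement of AAAAAACTCAG gives CTGAGTTTTTT, found at positions 56–66 on the template; the primer anneals here to the top strand with its 3' end pointing upstream.
Product length = (reverse-primer end) − (forward-primer start) + 1 = 66 − 16 + 1 = 51 bp.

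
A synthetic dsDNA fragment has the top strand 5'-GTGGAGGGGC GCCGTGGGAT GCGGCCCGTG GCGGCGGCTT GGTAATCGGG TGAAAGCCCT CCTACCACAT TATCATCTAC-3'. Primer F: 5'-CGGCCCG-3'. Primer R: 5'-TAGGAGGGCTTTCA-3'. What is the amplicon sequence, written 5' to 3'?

5'-CGGCCCGTGGCGGCGGCTTGGTAATCGGGTGAAAGCCCTCCTA-3'

The forward primer matches the template at positions 22–28.
Taking the reverse complement of TAGGAGGGCTTTCA gives TGAAAGCCCTCCTA, found at positions 51–64 on the template; the primer anneals here to the top strand with its 3' end pointing upstream.
The product is the template from position 22 through 64 (43 bp).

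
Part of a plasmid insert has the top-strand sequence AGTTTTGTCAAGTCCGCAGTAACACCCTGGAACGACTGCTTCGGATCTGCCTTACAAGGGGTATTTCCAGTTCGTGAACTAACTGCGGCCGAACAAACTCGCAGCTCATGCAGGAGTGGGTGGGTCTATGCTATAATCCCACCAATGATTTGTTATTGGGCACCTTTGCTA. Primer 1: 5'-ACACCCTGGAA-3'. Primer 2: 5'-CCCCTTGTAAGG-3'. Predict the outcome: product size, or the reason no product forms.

Primer 1 (ACACCCTGGAA) matches the top strand at positions 22–32; it acts as a forward primer.
Primer 2's reverse complement is CCTTACAAGGGG, matching the top strand at positions 50–61; it acts as a reverse primer.
The 3' ends face each other across positions 22–61, giving a 40 bp product.

Yes — a 40 bp product.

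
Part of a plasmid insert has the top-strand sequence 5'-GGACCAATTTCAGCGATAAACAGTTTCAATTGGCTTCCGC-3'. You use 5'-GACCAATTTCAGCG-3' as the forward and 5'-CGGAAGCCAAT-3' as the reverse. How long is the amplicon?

38 bp

Scanning the template, GACCAATTTCAGCG occurs at positions 2–15; this primer anneals to the bottom strand there with its 3' end pointing downstream.
The reverse primer's reverse complement is ATTGGCTTCCG, which matches the template at positions 29–39.
Amplicon spans positions 2–39: 38 bp.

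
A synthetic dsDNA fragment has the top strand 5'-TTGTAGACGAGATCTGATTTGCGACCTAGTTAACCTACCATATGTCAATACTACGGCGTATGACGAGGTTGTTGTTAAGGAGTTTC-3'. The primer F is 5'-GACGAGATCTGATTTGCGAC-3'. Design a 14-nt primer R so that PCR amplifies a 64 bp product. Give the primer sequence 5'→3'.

The forward primer binds at positions 6–25, so a 64 bp product ends at position 6 + 64 − 1 = 69.
The reverse primer anneals to the top strand over positions 56–69, i.e. to GCGTATGACGAGGT.
Its sequence written 5'→3' is the reverse complement: ACCTCGTCATACGC.

5'-ACCTCGTCATACGC-3'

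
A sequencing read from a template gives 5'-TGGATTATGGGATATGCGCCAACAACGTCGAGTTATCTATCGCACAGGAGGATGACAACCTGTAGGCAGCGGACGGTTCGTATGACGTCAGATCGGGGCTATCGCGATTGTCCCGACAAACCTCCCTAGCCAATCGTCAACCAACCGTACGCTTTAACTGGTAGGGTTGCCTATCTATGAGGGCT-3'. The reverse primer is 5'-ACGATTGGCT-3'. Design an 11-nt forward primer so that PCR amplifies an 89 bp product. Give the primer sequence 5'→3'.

5'-AGGATGACAAC-3'

The reverse primer's reverse complement AGCCAATCGT matches the template at positions 128–137, so the product ends at position 137.
An 89 bp product then starts at position 137 − 89 + 1 = 49.
The forward primer is identical to the top strand there: AGGATGACAAC.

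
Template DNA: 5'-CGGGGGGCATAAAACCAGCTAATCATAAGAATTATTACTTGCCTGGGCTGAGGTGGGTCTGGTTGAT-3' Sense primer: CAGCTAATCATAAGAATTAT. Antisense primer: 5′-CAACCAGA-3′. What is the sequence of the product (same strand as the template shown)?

Scanning the template, CAGCTAATCATAAGAATTAT occurs at positions 16–35; this primer anneals to the bottom strand there with its 3' end pointing downstream.
Taking the reverse complement of CAACCAGA gives TCTGGTTG, found at positions 58–65 on the template; the primer anneals here to the top strand with its 3' end pointing upstream.
The product is the template from position 16 through 65 (50 bp).

5'-CAGCTAATCATAAGAATTATTACTTGCCTGGGCTGAGGTGGGTCTGGTTG-3'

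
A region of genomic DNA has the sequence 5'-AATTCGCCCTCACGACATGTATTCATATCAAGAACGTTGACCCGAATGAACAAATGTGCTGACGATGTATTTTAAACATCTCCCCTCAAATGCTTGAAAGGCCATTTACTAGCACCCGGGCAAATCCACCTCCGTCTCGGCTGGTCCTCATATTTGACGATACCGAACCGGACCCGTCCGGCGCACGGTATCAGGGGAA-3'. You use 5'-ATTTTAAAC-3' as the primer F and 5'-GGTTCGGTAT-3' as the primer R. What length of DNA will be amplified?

101 bp

Scanning the template, ATTTTAAAC occurs at positions 69–77; this primer anneals to the bottom strand there with its 3' end pointing downstream.
Reverse complement of the reverse primer: ATACCGAACC. This occurs on the top strand at positions 160–169.
Product length = (reverse-primer end) − (forward-primer start) + 1 = 169 − 69 + 1 = 101 bp.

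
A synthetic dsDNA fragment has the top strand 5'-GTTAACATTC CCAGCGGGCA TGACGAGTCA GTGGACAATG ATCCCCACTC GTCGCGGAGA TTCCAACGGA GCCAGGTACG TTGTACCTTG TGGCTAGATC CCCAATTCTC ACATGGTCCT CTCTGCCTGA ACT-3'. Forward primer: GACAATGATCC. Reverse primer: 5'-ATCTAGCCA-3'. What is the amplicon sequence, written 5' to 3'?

5'-GACAATGATCCCCACTCGTCGCGGAGATTCCAACGGAGCCAGGTACGTTGTACCTTGTGGCTAGAT-3'

Scanning the template, GACAATGATCC occurs at positions 34–44; this primer anneals to the bottom strand there with its 3' end pointing downstream.
The reverse primer's reverse complement is TGGCTAGAT, which matches the template at positions 91–99.
The product is the template from position 34 through 99 (66 bp).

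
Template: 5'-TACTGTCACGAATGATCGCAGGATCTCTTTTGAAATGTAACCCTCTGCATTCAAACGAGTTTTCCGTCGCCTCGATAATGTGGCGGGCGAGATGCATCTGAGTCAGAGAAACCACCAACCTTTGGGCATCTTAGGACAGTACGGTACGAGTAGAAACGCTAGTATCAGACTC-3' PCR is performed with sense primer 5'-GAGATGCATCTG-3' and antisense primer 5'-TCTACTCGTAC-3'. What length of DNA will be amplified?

Scanning the template, GAGATGCATCTG occurs at positions 89–100; this primer anneals to the bottom strand there with its 3' end pointing downstream.
Taking the reverse complement of TCTACTCGTAC gives GTACGAGTAGA, found at positions 144–154 on the template; the primer anneals here to the top strand with its 3' end pointing upstream.
Product length = (reverse-primer end) − (forward-primer start) + 1 = 154 − 89 + 1 = 66 bp.

66 bp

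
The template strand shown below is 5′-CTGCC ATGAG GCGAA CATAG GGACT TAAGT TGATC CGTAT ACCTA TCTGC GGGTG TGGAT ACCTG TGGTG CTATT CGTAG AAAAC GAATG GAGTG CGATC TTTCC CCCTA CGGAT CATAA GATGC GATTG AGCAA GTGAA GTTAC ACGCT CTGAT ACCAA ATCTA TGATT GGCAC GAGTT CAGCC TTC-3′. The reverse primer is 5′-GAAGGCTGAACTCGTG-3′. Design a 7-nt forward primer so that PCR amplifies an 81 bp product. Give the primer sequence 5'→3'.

The reverse primer's reverse complement CACGAGTTCAGCCTTC matches the template at positions 173–188, so the product ends at position 188.
An 81 bp product then starts at position 188 − 81 + 1 = 108.
The forward primer is identical to the top strand there: CTACGGA.

5'-CTACGGA-3'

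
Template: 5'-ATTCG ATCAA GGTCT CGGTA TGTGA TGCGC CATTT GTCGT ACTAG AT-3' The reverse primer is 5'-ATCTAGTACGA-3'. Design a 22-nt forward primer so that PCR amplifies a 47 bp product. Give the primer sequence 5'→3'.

5'-ATTCGATCAAGGTCTCGGTATG-3'

The reverse primer's reverse complement TCGTACTAGAT matches the template at positions 37–47, so the product ends at position 47.
A 47 bp product then starts at position 47 − 47 + 1 = 1.
The forward primer is identical to the top strand there: ATTCGATCAAGGTCTCGGTATG.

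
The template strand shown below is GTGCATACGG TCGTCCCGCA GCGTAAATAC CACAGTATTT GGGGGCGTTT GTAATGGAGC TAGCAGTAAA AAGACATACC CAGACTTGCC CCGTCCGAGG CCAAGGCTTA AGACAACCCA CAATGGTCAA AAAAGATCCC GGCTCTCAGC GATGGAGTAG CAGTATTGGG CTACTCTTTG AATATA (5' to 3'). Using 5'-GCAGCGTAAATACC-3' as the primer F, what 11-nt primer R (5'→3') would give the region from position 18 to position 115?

5'-TGTCTTAAGCC-3'

The product's 3' end on the top strand is position 115.
The reverse primer anneals to the top strand over positions 105–115, i.e. to GGCTTAAGACA.
Its sequence written 5'→3' is the reverse complement: TGTCTTAAGCC.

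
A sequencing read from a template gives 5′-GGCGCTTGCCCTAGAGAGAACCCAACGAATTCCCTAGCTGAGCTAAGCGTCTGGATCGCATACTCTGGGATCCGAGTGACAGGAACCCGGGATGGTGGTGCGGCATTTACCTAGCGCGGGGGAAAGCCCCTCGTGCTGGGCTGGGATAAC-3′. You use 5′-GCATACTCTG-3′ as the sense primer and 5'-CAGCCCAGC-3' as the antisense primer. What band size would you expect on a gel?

The forward primer matches the template at positions 58–67.
The reverse primer's reverse complement is GCTGGGCTG, which matches the template at positions 135–143.
The product runs from position 58 to position 143, so its length is 143 − 58 + 1 = 86 bp.

86 bp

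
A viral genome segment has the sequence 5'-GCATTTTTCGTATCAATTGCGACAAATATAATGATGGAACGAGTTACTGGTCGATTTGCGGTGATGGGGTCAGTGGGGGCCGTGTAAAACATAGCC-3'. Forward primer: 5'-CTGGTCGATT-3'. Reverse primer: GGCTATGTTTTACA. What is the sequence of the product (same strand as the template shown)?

Scanning the template, CTGGTCGATT occurs at positions 47–56; this primer anneals to the bottom strand there with its 3' end pointing downstream.
Reverse complement of the reverse primer: TGTAAAACATAGCC. This occurs on the top strand at positions 83–96.
The product is the template from position 47 through 96 (50 bp).

5'-CTGGTCGATTTGCGGTGATGGGGTCAGTGGGGGCCGTGTAAAACATAGCC-3'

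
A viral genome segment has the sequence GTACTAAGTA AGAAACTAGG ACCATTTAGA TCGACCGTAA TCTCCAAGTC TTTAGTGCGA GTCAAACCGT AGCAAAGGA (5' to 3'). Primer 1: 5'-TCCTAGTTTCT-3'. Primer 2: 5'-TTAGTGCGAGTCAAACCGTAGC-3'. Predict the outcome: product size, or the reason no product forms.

No product — the primers' 3' ends point away from each other.

Primer 1 (TCCTAGTTTCT) has reverse complement AGAAACTAGGA, which matches the top strand at positions 11–21; primer 1 anneals to the top strand there with its 3' end pointing upstream toward position 11.
Primer 2 (TTAGTGCGAGTCAAACCGTAGC) matches the top strand directly at positions 52–73; it anneals to the bottom strand with its 3' end pointing downstream toward position 73.
The 3' ends diverge (primer 1 extends toward position 1, primer 2 toward position 79), so the primers never converge on a shared product.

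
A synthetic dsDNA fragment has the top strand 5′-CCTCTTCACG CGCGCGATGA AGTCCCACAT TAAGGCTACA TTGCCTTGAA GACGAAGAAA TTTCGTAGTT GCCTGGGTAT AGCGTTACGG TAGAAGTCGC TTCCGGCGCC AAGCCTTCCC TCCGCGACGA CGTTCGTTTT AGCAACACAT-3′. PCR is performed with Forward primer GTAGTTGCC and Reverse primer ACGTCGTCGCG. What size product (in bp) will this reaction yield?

Scanning the template, GTAGTTGCC occurs at positions 65–73; this primer anneals to the bottom strand there with its 3' end pointing downstream.
The reverse primer's reverse complement is CGCGACGACGT, which matches the template at positions 123–133.
Product length = (reverse-primer end) − (forward-primer start) + 1 = 133 − 65 + 1 = 69 bp.

69 bp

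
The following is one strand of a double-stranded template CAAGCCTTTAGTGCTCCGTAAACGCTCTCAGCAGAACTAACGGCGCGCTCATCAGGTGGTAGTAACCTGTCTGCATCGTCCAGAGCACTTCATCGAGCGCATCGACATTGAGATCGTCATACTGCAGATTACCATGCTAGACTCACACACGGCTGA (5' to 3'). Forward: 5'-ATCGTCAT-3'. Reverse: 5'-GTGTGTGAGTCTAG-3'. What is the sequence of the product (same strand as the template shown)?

5'-ATCGTCATACTGCAGATTACCATGCTAGACTCACACAC-3'

Forward primer ATCGTCAT is found on the top strand at positions 113–120.
Reverse complement of the reverse primer: CTAGACTCACACAC. This occurs on the top strand at positions 137–150.
The product is the template from position 113 through 150 (38 bp).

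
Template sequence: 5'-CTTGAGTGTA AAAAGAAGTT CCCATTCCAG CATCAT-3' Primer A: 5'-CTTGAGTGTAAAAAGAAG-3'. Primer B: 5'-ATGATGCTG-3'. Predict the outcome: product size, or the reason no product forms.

Primer A (CTTGAGTGTAAAAAGAAG) matches the top strand at positions 1–18; it acts as a forward primer.
Primer B's reverse complement is CAGCATCAT, matching the top strand at positions 28–36; it acts as a reverse primer.
The 3' ends face each other across positions 1–36, giving a 36 bp product.

Yes — a 36 bp product.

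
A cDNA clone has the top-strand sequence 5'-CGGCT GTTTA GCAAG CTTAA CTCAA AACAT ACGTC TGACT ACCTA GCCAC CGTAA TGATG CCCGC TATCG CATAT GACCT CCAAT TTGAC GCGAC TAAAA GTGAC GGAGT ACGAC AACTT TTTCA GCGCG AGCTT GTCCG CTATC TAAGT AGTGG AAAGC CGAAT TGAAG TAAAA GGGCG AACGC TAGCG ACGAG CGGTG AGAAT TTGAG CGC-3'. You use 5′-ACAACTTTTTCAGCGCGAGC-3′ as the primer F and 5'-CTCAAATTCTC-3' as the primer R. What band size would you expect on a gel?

97 bp

Forward primer ACAACTTTTTCAGCGCGAGC is found on the top strand at positions 114–133.
Reverse complement of the reverse primer: GAGAATTTGAG. This occurs on the top strand at positions 200–210.
Amplicon spans positions 114–210: 97 bp.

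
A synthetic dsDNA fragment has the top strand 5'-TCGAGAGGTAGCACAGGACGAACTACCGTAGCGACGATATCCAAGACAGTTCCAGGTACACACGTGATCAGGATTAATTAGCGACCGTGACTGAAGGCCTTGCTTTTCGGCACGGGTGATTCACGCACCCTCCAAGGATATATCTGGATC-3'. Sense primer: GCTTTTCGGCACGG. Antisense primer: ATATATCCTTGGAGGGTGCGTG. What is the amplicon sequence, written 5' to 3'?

5'-GCTTTTCGGCACGGGTGATTCACGCACCCTCCAAGGATATAT-3'

Scanning the template, GCTTTTCGGCACGG occurs at positions 102–115; this primer anneals to the bottom strand there with its 3' end pointing downstream.
Reverse complement of the reverse primer: CACGCACCCTCCAAGGATATAT. This occurs on the top strand at positions 122–143.
The product is the template from position 102 through 143 (42 bp).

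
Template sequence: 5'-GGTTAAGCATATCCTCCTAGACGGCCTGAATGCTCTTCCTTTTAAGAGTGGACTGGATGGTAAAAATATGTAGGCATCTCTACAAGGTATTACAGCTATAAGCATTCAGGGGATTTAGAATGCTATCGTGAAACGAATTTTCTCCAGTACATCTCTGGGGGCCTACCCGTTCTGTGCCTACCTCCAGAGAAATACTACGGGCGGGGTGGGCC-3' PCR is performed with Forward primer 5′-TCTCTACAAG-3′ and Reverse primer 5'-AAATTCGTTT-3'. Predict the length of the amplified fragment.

64 bp

Scanning the template, TCTCTACAAG occurs at positions 77–86; this primer anneals to the bottom strand there with its 3' end pointing downstream.
The reverse primer's reverse complement is AAACGAATTT, which matches the template at positions 131–140.
Amplicon spans positions 77–140: 64 bp.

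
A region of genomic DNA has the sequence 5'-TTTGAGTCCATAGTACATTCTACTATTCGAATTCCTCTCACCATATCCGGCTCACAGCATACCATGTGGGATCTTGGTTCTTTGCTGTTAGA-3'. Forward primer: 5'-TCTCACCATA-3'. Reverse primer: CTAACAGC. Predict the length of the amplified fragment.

56 bp

The forward primer matches the template at positions 36–45.
The reverse primer's reverse complement is GCTGTTAG, which matches the template at positions 84–91.
Amplicon spans positions 36–91: 56 bp.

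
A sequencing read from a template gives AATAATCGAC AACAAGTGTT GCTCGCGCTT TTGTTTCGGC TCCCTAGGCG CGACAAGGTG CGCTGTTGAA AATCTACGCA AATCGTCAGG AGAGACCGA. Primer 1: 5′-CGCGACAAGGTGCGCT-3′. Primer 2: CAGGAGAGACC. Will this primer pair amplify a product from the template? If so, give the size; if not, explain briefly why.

Primer 1 (CGCGACAAGGTGCGCT) matches the top strand at positions 49–64 (3' end points downstream).
Primer 2 (CAGGAGAGACC) also matches the top strand directly, at positions 87–97 — its reverse complement GGTCTCTCCTG is not present.
Both primers anneal to the bottom strand with 3' ends pointing the same way, so neither can prime synthesis back toward the other.

No product — both primers anneal to the same strand and extend in the same direction.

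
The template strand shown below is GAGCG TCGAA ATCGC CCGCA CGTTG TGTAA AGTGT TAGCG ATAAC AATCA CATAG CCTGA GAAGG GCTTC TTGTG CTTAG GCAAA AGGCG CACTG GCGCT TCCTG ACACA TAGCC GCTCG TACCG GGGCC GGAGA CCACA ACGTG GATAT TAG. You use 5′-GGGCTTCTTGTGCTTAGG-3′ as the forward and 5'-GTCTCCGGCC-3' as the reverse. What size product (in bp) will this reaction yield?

73 bp

Scanning the template, GGGCTTCTTGTGCTTAGG occurs at positions 64–81; this primer anneals to the bottom strand there with its 3' end pointing downstream.
Reverse complement of the reverse primer: GGCCGGAGAC. This occurs on the top strand at positions 127–136.
Amplicon spans positions 64–136: 73 bp.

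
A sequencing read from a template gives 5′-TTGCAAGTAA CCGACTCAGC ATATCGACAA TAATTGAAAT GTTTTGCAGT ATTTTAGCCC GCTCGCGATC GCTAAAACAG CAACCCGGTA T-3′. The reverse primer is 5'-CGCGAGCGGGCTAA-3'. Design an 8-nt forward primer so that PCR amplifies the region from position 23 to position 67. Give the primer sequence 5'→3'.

The reverse primer's reverse complement TTAGCCCGCTCGCG matches the template at positions 54–67; the product starts at position 23.
The forward primer is identical to the top strand over positions 23–30: ATCGACAA.

5'-ATCGACAA-3'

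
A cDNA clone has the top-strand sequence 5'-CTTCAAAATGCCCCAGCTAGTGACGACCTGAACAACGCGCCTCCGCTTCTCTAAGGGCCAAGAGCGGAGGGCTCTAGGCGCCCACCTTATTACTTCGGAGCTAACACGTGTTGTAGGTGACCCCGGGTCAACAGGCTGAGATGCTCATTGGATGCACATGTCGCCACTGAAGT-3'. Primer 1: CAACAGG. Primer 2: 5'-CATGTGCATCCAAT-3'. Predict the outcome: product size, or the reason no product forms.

Yes — a 32 bp product.

Primer 1 (CAACAGG) matches the top strand at positions 129–135; it acts as a forward primer.
Primer 2's reverse complement is ATTGGATGCACATG, matching the top strand at positions 147–160; it acts as a reverse primer.
The 3' ends face each other across positions 129–160, giving a 32 bp product.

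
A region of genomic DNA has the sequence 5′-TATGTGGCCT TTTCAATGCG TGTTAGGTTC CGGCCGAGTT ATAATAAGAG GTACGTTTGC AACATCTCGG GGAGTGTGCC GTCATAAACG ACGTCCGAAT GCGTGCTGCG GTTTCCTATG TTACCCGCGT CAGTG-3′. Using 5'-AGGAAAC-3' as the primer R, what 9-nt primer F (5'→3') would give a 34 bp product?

The reverse primer's reverse complement GTTTCCT matches the template at positions 111–117, so the product ends at position 117.
A 34 bp product then starts at position 117 − 34 + 1 = 84.
The forward primer is identical to the top strand there: ATAAACGAC.

5'-ATAAACGAC-3'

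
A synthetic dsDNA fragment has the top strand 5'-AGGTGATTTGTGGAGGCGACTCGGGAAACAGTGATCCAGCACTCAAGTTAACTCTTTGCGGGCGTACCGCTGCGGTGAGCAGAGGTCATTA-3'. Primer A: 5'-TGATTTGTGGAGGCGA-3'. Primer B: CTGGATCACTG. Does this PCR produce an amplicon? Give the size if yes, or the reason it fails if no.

Primer A (TGATTTGTGGAGGCGA) matches the top strand at positions 4–19; it acts as a forward primer.
Primer B's reverse complement is CAGTGATCCAG, matching the top strand at positions 29–39; it acts as a reverse primer.
The 3' ends face each other across positions 4–39, giving a 36 bp product.

Yes — a 36 bp product.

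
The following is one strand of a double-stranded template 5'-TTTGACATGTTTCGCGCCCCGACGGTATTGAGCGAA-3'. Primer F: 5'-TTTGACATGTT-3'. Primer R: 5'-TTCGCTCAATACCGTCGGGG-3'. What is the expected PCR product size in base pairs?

36 bp

Forward primer TTTGACATGTT is found on the top strand at positions 1–11.
Taking the reverse complement of TTCGCTCAATACCGTCGGGG gives CCCCGACGGTATTGAGCGAA, found at positions 17–36 on the template; the primer anneals here to the top strand with its 3' end pointing upstream.
The product runs from position 1 to position 36, so its length is 36 − 1 + 1 = 36 bp.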